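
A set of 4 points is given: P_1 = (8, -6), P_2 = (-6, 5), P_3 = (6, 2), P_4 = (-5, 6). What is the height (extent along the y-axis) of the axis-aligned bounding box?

max y = 6, min y = -6, so height = 12.

12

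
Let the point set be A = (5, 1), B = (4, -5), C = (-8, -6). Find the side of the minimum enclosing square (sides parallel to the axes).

13

The bounding box has width 13 and height 7.
An axis-aligned square enclosing the set must have side ≥ max(width, height).
So the minimum side is max(13, 7) = 13.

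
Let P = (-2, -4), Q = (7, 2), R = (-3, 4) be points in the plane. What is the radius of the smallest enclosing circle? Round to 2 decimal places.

5.70

Side lengths²: PQ² = 117, PR² = 65, QR² = 104.
Since PQ² = 117 < 104 + 65 = 169, the triangle is acute, so the smallest enclosing circle is the circumcircle.
Circumcentre = (1.5, 0.5), r² = 32.5.
r = √(32.5) ≈ 5.70.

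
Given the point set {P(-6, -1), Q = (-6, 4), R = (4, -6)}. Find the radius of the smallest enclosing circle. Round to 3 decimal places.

Side lengths²: PQ² = 25, PR² = 125, QR² = 200.
Since QR² = 200 ≥ 125 + 25 = 150, the angle opposite QR is not acute, so the smallest enclosing circle has QR as diameter.
Centre = midpoint of QR = (-1, -1), r² = 200/4 = 50.
r = √50 ≈ 7.071.

7.071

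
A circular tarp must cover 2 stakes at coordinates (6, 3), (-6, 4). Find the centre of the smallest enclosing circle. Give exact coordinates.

The smallest circle enclosing two points has them as diameter endpoints.
Centre = midpoint = (0, 3.5); r² = |(6, 3)−(-6, 4)|²/4 = 145/4 = 36.25.
Centre = (0, 3.5).

(0, 3.5)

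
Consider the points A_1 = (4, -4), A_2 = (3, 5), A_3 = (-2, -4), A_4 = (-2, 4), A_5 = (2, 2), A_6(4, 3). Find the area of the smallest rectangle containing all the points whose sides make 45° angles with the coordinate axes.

98

In coordinates u = x + y, v = x − y the rectangle is axis-aligned; the map (x,y)→(u,v) scales areas by 2.
u-values: 0, 8, -6, 2, 4, 7; range = 8 − (-6) = 14.
v-values: 8, -2, 2, -6, 0, 1; range = 8 − (-6) = 14.
Area = (14 × 14) / 2 = 98.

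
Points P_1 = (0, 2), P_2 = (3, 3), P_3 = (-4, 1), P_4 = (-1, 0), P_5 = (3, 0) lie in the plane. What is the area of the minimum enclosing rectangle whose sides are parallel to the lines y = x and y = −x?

In coordinates u = x + y, v = x − y the rectangle is axis-aligned; the map (x,y)→(u,v) scales areas by 2.
u-values: 2, 6, -3, -1, 3; range = 6 − (-3) = 9.
v-values: -2, 0, -5, -1, 3; range = 3 − (-5) = 8.
Area = (9 × 8) / 2 = 36.

36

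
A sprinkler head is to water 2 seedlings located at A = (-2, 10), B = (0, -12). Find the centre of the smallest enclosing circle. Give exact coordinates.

The smallest circle enclosing two points has them as diameter endpoints.
Centre = midpoint = (-1, -1); r² = |AB|²/4 = 488/4 = 122.
Centre = (-1, -1).

(-1, -1)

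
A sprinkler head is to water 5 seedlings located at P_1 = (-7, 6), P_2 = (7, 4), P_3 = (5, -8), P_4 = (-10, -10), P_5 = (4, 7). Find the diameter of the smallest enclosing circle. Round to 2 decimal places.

A smallest enclosing disk is always determined by at most three of the input points on its boundary.
The minimum enclosing circle is determined by three boundary points: P_2, P_4, P_5.
Their circumcentre is (-135/62, -135/62) with r² = 235225/1922.
The farthest remaining point P_1 is at distance² 173225/1922 ≤ 235225/1922.
Diameter = 2r = 2√(235225/1922) ≈ 22.13.

22.13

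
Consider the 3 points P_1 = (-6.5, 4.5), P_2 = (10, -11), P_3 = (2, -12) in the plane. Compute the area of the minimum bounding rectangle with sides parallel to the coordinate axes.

272.25

x ranges over [-6.5, 10], width 16.5.
y ranges over [-12, 4.5], height 16.5.
Area = 16.5 × 16.5 = 272.25.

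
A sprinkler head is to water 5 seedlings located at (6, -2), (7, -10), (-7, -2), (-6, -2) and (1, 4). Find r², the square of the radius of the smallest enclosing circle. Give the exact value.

94250/1369

By Welzl's lemma the MEC is supported by two points (diametrically opposite) or three points (on a circumcircle).
The minimum enclosing circle is determined by three boundary points: (7, -10), (-7, -2), (1, 4).
Their circumcentre is (36/37, -159/37) with r² = 94250/1369.
The farthest remaining point (-6, -2) is at distance² 73789/1369 ≤ 94250/1369.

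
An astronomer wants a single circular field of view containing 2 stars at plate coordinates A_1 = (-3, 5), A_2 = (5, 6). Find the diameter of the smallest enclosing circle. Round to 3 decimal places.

8.062

The smallest circle enclosing two points has them as diameter endpoints.
Centre = midpoint = (1, 5.5); r² = |A_1A_2|²/4 = 65/4 = 16.25.
Diameter = 2r = 2√(16.25) ≈ 8.062.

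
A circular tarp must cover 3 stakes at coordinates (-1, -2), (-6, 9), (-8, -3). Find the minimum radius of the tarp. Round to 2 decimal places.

6.34

Call the three points A, B, C in the order given.
Side lengths²: AB² = 146, AC² = 50, BC² = 148.
Since BC² = 148 < 146 + 50 = 196, the triangle is acute, so the smallest enclosing circle is the circumcircle.
Circumcentre = (-215/41, 111/41), r² = 67525/1681.
r = √(67525/1681) ≈ 6.34.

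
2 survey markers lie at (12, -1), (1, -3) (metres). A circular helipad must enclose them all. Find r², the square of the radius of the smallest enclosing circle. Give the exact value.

31.25

The smallest circle enclosing two points has them as diameter endpoints.
Centre = midpoint = (6.5, -2); r² = |(12, -1)−(1, -3)|²/4 = 125/4 = 31.25.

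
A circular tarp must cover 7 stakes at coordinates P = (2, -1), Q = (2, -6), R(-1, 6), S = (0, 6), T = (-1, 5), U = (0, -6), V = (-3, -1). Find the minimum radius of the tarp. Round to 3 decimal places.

6.185

By Welzl's lemma the MEC is supported by two points (diametrically opposite) or three points (on a circumcircle).
The farthest pair is Q–R with squared distance 153. The circle on this segment as diameter has centre (0.5, 0) and r² = 153/4 = 38.25.
Check P: distance² to centre = 3.25 ≤ 38.25, so it lies inside.
All remaining points lie in this disk, and no smaller disk contains both endpoints, so this is the minimum enclosing circle.
r = √(38.25) ≈ 6.185.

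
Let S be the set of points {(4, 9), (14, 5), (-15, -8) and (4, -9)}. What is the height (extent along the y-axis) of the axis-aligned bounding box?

max y = 9, min y = -9, so height = 18.

18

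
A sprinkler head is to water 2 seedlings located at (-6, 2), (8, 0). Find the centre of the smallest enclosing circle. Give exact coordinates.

(1, 1)

The smallest circle enclosing two points has them as diameter endpoints.
Centre = midpoint = (1, 1); r² = |(-6, 2)−(8, 0)|²/4 = 200/4 = 50.
Centre = (1, 1).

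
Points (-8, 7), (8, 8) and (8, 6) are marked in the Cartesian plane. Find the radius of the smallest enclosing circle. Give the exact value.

Call the three points A, B, C in the order given.
Side lengths²: AB² = 257, AC² = 257, BC² = 4.
Since AC² = 257 < 257 + 4 = 261, the triangle is acute, so the smallest enclosing circle is the circumcircle.
Circumcentre = (0.03125, 7), r² = 64.5009765625.
r = √(64.5009765625) = 8.03125.

8.03125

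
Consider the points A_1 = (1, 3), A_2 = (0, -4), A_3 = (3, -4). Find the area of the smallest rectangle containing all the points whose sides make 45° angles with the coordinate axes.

In coordinates u = x + y, v = x − y the rectangle is axis-aligned; the map (x,y)→(u,v) scales areas by 2.
u-values: 4, -4, -1; range = 4 − (-4) = 8.
v-values: -2, 4, 7; range = 7 − (-2) = 9.
Area = (8 × 9) / 2 = 36.

36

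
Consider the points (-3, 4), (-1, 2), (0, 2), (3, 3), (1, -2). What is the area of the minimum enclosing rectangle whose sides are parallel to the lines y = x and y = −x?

In coordinates u = x + y, v = x − y the rectangle is axis-aligned; the map (x,y)→(u,v) scales areas by 2.
u-values: 1, 1, 2, 6, -1; range = 6 − (-1) = 7.
v-values: -7, -3, -2, 0, 3; range = 3 − (-7) = 10.
Area = (7 × 10) / 2 = 35.

35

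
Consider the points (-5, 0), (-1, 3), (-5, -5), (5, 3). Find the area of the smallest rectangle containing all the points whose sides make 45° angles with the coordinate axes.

In coordinates u = x + y, v = x − y the rectangle is axis-aligned; the map (x,y)→(u,v) scales areas by 2.
u-values: -5, 2, -10, 8; range = 8 − (-10) = 18.
v-values: -5, -4, 0, 2; range = 2 − (-5) = 7.
Area = (18 × 7) / 2 = 63.

63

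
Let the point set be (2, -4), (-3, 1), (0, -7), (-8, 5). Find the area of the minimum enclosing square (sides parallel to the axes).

144

The bounding box has width 10 and height 12.
An axis-aligned square enclosing the set must have side ≥ max(width, height).
So the minimum side is max(10, 12) = 12.
Area = 12² = 144.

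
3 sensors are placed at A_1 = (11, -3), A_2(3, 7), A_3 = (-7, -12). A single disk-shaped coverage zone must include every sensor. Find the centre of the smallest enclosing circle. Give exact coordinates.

Side lengths²: A_1A_2² = 164, A_1A_3² = 405, A_2A_3² = 461.
Since A_2A_3² = 461 < 405 + 164 = 569, the triangle is acute, so the smallest enclosing circle is the circumcircle.
Circumcentre = (1/28, -25/7), r² = 94505/784.
Centre = (1/28, -25/7).

(1/28, -25/7)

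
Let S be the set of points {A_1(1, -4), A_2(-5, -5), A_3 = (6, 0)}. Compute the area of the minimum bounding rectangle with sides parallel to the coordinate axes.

55

x ranges over [-5, 6], width 11.
y ranges over [-5, 0], height 5.
Area = 11 × 5 = 55.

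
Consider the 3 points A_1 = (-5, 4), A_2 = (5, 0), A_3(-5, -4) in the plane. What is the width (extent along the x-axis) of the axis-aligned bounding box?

10

max x = 5, min x = -5, so width = 10.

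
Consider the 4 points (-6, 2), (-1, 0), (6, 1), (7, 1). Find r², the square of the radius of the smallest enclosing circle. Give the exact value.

The minimum enclosing circle of a finite set is fixed by two of the points (as a diameter) or three (as a circumcircle).
The farthest pair is (-6, 2)–(7, 1) with squared distance 170. The circle on this segment as diameter has centre (0.5, 1.5) and r² = 170/4 = 42.5.
Check (-1, 0): distance² to centre = 4.5 ≤ 42.5, so it lies inside.
All remaining points lie in this disk, and no smaller disk contains both endpoints, so this is the minimum enclosing circle.

42.5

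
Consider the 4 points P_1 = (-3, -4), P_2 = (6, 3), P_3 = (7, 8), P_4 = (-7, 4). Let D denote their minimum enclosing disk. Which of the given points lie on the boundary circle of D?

By Welzl's lemma the MEC is supported by two points (diametrically opposite) or three points (on a circumcircle).
The minimum enclosing circle is determined by three boundary points: P_1, P_3, P_4.
Their circumcentre is (0.875, 2.9375) with r² = 63.14453125.
The farthest remaining point P_2 is at distance² 26.26953125 ≤ 63.14453125.
The points at distance exactly r from the centre are P_1, P_3, P_4 — 3 points.

P_1, P_3, P_4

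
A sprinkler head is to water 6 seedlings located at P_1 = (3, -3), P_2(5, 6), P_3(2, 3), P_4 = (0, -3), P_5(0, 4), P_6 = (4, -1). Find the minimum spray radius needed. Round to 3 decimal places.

The minimum enclosing circle of a finite set is fixed by two of the points (as a diameter) or three (as a circumcircle).
The farthest pair is P_2–P_4 with squared distance 106. The circle on this segment as diameter has centre (2.5, 1.5) and r² = 106/4 = 26.5.
Check P_1: distance² to centre = 20.5 ≤ 26.5, so it lies inside.
All remaining points lie in this disk, and no smaller disk contains both endpoints, so this is the minimum enclosing circle.
r = √(26.5) ≈ 5.148.

5.148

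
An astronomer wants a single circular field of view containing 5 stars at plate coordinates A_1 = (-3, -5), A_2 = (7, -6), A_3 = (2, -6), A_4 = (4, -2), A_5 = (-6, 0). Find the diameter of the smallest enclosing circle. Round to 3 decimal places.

By Welzl's lemma the MEC is supported by two points (diametrically opposite) or three points (on a circumcircle).
The farthest pair is A_2–A_5 with squared distance 205. The circle on this segment as diameter has centre (0.5, -3) and r² = 205/4 = 51.25.
Check A_1: distance² to centre = 16.25 ≤ 51.25, so it lies inside.
All remaining points lie in this disk, and no smaller disk contains both endpoints, so this is the minimum enclosing circle.
Diameter = 2r = 2√(51.25) ≈ 14.318.

14.318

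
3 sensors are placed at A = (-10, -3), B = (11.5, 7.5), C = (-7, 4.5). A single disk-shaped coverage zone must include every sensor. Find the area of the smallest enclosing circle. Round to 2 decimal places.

449.64

Side lengths²: AB² = 572.5, AC² = 65.25, BC² = 351.25.
Since AB² = 572.5 ≥ 351.25 + 65.25 = 416.5, the angle opposite AB is not acute, so the smallest enclosing circle has AB as diameter.
Centre = midpoint of AB = (0.75, 2.25), r² = 572.5/4 = 143.125.
Area = π·r² = π·143.125 ≈ 449.64.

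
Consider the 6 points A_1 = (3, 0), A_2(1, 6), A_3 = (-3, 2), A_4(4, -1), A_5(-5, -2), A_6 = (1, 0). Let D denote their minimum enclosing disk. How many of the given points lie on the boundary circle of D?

3

A smallest enclosing disk is always determined by at most three of the input points on its boundary.
The minimum enclosing circle is determined by three boundary points: A_2, A_4, A_5.
Their circumcentre is (-26/33, 12/11) with r² = 29725/1089.
The farthest remaining point A_1 is at distance² 16921/1089 ≤ 29725/1089.
The points at distance exactly r from the centre are A_2, A_4, A_5 — 3 points.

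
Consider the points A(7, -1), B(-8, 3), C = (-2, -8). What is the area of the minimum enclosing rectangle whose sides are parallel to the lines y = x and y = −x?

152

In coordinates u = x + y, v = x − y the rectangle is axis-aligned; the map (x,y)→(u,v) scales areas by 2.
u-values: 6, -5, -10; range = 6 − (-10) = 16.
v-values: 8, -11, 6; range = 8 − (-11) = 19.
Area = (16 × 19) / 2 = 152.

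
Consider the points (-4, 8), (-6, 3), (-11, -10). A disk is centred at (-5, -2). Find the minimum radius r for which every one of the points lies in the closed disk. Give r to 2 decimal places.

The required radius is the distance from (-5, -2) to the farthest point.
Squared distances: 101, 26, 100.
Maximum is 101, attained at (-4, 8).
r = √101 ≈ 10.05.

10.05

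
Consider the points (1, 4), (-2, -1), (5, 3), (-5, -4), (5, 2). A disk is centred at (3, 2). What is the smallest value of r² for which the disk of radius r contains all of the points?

The required radius is the distance from (3, 2) to the farthest point.
Squared distances: 8, 34, 5, 100, 4.
Maximum is 100, attained at (-5, -4).

100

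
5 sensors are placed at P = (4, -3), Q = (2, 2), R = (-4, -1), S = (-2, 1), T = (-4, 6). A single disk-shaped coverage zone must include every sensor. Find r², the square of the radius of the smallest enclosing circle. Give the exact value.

36.25

A smallest enclosing disk is always determined by at most three of the input points on its boundary.
The farthest pair is P–T with squared distance 145. The circle on this segment as diameter has centre (0, 1.5) and r² = 145/4 = 36.25.
Check Q: distance² to centre = 4.25 ≤ 36.25, so it lies inside.
All remaining points lie in this disk, and no smaller disk contains both endpoints, so this is the minimum enclosing circle.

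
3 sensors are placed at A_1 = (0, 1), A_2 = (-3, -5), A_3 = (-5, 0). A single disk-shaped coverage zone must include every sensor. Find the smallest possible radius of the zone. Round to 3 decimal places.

Side lengths²: A_1A_2² = 45, A_1A_3² = 26, A_2A_3² = 29.
Since A_1A_2² = 45 < 29 + 26 = 55, the triangle is acute, so the smallest enclosing circle is the circumcircle.
Circumcentre = (-37/18, -31/18), r² = 1885/162.
r = √(1885/162) ≈ 3.411.

3.411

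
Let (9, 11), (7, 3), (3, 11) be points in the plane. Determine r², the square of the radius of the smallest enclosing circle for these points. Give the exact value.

Call the three points A, B, C in the order given.
Side lengths²: AB² = 68, AC² = 36, BC² = 80.
Since BC² = 80 < 68 + 36 = 104, the triangle is acute, so the smallest enclosing circle is the circumcircle.
Circumcentre = (6, 7.5), r² = 21.25.

21.25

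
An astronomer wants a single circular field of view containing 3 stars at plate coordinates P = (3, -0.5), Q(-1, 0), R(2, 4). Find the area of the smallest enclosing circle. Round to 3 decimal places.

Side lengths²: PQ² = 16.25, PR² = 21.25, QR² = 25.
Since QR² = 25 < 21.25 + 16.25 = 37.5, the triangle is acute, so the smallest enclosing circle is the circumcircle.
Circumcentre = (17/14, 41/28), r² = 5525/784.
Area = π·r² = π·5525/784 ≈ 22.139.

22.139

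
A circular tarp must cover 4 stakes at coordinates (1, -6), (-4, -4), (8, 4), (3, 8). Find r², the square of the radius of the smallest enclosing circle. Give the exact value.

By Welzl's lemma the MEC is supported by two points (diametrically opposite) or three points (on a circumcircle).
The minimum enclosing circle is determined by three boundary points: (-4, -4), (8, 4), (3, 8).
Their circumcentre is (31/22, 39/44) with r² = 102869/1936.
The farthest remaining point (1, -6) is at distance² 92133/1936 ≤ 102869/1936.

102869/1936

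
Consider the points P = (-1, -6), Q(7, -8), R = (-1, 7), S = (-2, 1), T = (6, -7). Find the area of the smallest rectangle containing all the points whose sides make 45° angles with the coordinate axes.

149.5

In coordinates u = x + y, v = x − y the rectangle is axis-aligned; the map (x,y)→(u,v) scales areas by 2.
u-values: -7, -1, 6, -1, -1; range = 6 − (-7) = 13.
v-values: 5, 15, -8, -3, 13; range = 15 − (-8) = 23.
Area = (13 × 23) / 2 = 149.5.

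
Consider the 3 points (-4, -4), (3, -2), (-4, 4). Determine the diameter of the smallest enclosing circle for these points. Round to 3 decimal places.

9.588

Call the three points A, B, C in the order given.
Side lengths²: AB² = 53, AC² = 64, BC² = 85.
Since BC² = 85 < 64 + 53 = 117, the triangle is acute, so the smallest enclosing circle is the circumcircle.
Circumcentre = (-19/14, 0), r² = 4505/196.
Diameter = 2r = 2√(4505/196) ≈ 9.588.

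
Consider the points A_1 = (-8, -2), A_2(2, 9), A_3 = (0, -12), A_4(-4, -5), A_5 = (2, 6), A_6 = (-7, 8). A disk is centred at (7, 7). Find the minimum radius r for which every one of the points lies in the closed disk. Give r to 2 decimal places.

20.25

The required radius is the distance from (7, 7) to the farthest point.
Squared distances: 306, 29, 410, 265, 26, 197.
Maximum is 410, attained at A_3.
r = √410 ≈ 20.25.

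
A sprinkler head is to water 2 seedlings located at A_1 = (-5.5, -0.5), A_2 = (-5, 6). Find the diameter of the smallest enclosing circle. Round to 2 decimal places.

The smallest circle enclosing two points has them as diameter endpoints.
Centre = midpoint = (-5.25, 2.75); r² = |A_1A_2|²/4 = 42.5/4 = 10.625.
Diameter = 2r = 2√(10.625) ≈ 6.52.

6.52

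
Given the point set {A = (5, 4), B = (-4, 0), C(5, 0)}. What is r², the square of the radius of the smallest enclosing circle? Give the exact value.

24.25

Side lengths²: AB² = 97, AC² = 16, BC² = 81.
Since AB² = 97 ≥ 81 + 16 = 97, the angle opposite AB is not acute, so the smallest enclosing circle has AB as diameter.
Centre = midpoint of AB = (0.5, 2), r² = 97/4 = 24.25.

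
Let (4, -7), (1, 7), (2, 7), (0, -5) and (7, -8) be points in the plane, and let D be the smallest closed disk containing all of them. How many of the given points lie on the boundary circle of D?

By Welzl's lemma the MEC is supported by two points (diametrically opposite) or three points (on a circumcircle).
The farthest pair is (1, 7)–(7, -8) with squared distance 261. The circle on this segment as diameter has centre (4, -0.5) and r² = 261/4 = 65.25.
Check (4, -7): distance² to centre = 42.25 ≤ 65.25, so it lies inside.
All remaining points lie in this disk, and no smaller disk contains both endpoints, so this is the minimum enclosing circle.
The points at distance exactly r from the centre are (1, 7), (7, -8) — 2 points.

2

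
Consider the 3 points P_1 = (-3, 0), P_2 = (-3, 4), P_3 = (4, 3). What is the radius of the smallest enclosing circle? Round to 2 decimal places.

Side lengths²: P_1P_2² = 16, P_1P_3² = 58, P_2P_3² = 50.
Since P_1P_3² = 58 < 50 + 16 = 66, the triangle is acute, so the smallest enclosing circle is the circumcircle.
Circumcentre = (2/7, 2), r² = 725/49.
r = √(725/49) ≈ 3.85.

3.85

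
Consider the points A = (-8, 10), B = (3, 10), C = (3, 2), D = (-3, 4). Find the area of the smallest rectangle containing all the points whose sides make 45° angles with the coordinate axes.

114

In coordinates u = x + y, v = x − y the rectangle is axis-aligned; the map (x,y)→(u,v) scales areas by 2.
u-values: 2, 13, 5, 1; range = 13 − 1 = 12.
v-values: -18, -7, 1, -7; range = 1 − (-18) = 19.
Area = (12 × 19) / 2 = 114.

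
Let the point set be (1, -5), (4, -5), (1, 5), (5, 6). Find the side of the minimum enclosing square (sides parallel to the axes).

The bounding box has width 4 and height 11.
An axis-aligned square enclosing the set must have side ≥ max(width, height).
So the minimum side is max(4, 11) = 11.

11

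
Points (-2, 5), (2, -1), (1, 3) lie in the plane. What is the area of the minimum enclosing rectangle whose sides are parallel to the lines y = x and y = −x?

15

In coordinates u = x + y, v = x − y the rectangle is axis-aligned; the map (x,y)→(u,v) scales areas by 2.
u-values: 3, 1, 4; range = 4 − 1 = 3.
v-values: -7, 3, -2; range = 3 − (-7) = 10.
Area = (3 × 10) / 2 = 15.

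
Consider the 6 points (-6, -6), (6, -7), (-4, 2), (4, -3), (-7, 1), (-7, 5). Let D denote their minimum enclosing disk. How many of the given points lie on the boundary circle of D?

A smallest enclosing disk is always determined by at most three of the input points on its boundary.
The farthest pair is (6, -7)–(-7, 5) with squared distance 313. The circle on this segment as diameter has centre (-0.5, -1) and r² = 313/4 = 78.25.
Check (-6, -6): distance² to centre = 55.25 ≤ 78.25, so it lies inside.
All remaining points lie in this disk, and no smaller disk contains both endpoints, so this is the minimum enclosing circle.
The points at distance exactly r from the centre are (6, -7), (-7, 5) — 2 points.

2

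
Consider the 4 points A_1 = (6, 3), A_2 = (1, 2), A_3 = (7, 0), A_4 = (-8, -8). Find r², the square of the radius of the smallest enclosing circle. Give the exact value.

A smallest enclosing disk is always determined by at most three of the input points on its boundary.
The farthest pair is A_1–A_4 with squared distance 317. The circle on this segment as diameter has centre (-1, -2.5) and r² = 317/4 = 79.25.
Check A_2: distance² to centre = 24.25 ≤ 79.25, so it lies inside.
All remaining points lie in this disk, and no smaller disk contains both endpoints, so this is the minimum enclosing circle.

79.25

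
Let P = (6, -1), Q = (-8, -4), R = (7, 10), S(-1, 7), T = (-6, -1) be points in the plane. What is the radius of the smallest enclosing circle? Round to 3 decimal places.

10.259

A smallest enclosing disk is always determined by at most three of the input points on its boundary.
The farthest pair is Q–R with squared distance 421. The circle on this segment as diameter has centre (-0.5, 3) and r² = 421/4 = 105.25.
Check P: distance² to centre = 58.25 ≤ 105.25, so it lies inside.
All remaining points lie in this disk, and no smaller disk contains both endpoints, so this is the minimum enclosing circle.
r = √(105.25) ≈ 10.259.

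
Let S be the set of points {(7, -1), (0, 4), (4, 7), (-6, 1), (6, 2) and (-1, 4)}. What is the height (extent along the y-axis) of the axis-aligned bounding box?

8

max y = 7, min y = -1, so height = 8.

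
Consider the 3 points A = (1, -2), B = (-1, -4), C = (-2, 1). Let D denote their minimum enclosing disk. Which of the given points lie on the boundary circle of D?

Side lengths²: AB² = 8, AC² = 18, BC² = 26.
Since BC² = 26 ≥ 18 + 8 = 26, the angle opposite BC is not acute, so the smallest enclosing circle has BC as diameter.
Centre = midpoint of BC = (-1.5, -1.5), r² = 26/4 = 6.5.
The points at distance exactly r from the centre are A, B, C — 3 points.

A, B, C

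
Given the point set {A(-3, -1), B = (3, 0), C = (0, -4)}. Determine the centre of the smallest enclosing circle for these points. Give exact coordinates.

Side lengths²: AB² = 37, AC² = 18, BC² = 25.
Since AB² = 37 < 25 + 18 = 43, the triangle is acute, so the smallest enclosing circle is the circumcircle.
Circumcentre = (1/14, -13/14), r² = 925/98.
Centre = (1/14, -13/14).

(1/14, -13/14)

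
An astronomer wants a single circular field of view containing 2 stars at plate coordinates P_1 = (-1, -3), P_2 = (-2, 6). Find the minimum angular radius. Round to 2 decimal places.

4.53

The smallest circle enclosing two points has them as diameter endpoints.
Centre = midpoint = (-1.5, 1.5); r² = |P_1P_2|²/4 = 82/4 = 20.5.
r = √(20.5) ≈ 4.53.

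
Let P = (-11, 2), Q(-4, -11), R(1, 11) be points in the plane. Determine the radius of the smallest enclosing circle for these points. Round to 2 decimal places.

Side lengths²: PQ² = 218, PR² = 225, QR² = 509.
Since QR² = 509 ≥ 225 + 218 = 443, the angle opposite QR is not acute, so the smallest enclosing circle has QR as diameter.
Centre = midpoint of QR = (-1.5, 0), r² = 509/4 = 127.25.
r = √(127.25) ≈ 11.28.

11.28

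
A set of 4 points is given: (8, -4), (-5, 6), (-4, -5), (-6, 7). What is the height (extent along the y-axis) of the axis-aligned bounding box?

max y = 7, min y = -5, so height = 12.

12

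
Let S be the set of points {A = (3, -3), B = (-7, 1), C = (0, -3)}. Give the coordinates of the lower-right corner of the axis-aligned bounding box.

(3, -3)

x-range [-7, 3], y-range [-3, 1].
The lower-right corner is (3, -3).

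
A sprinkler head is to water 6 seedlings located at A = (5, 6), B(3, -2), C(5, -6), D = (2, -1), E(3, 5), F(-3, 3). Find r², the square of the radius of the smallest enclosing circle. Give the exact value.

41.34765625

The minimum enclosing circle is determined by three boundary points: A, C, F.
Their circumcentre is (2.6875, 0) with r² = 41.34765625.
The farthest remaining point E is at distance² 25.09765625 ≤ 41.34765625.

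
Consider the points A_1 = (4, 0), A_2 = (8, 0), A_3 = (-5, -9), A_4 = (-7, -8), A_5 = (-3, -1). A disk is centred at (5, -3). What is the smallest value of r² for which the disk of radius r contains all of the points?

169

The required radius is the distance from (5, -3) to the farthest point.
Squared distances: 10, 18, 136, 169, 68.
Maximum is 169, attained at A_4.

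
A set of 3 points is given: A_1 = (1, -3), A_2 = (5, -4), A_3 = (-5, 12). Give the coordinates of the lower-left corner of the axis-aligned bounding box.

(-5, -4)

x-range [-5, 5], y-range [-4, 12].
The lower-left corner is (-5, -4).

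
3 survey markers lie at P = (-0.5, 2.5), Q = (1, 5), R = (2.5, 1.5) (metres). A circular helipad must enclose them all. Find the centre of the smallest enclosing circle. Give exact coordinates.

(49/36, 37/12)

Side lengths²: PQ² = 8.5, PR² = 10, QR² = 14.5.
Since QR² = 14.5 < 10 + 8.5 = 18.5, the triangle is acute, so the smallest enclosing circle is the circumcircle.
Circumcentre = (49/36, 37/12), r² = 2465/648.
Centre = (49/36, 37/12).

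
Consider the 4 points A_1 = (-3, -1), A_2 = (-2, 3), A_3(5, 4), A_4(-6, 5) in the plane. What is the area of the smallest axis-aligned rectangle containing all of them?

66

x ranges over [-6, 5], width 11.
y ranges over [-1, 5], height 6.
Area = 11 × 6 = 66.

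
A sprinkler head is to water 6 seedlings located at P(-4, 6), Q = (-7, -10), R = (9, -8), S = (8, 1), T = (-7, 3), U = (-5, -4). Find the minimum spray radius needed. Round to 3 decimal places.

A smallest enclosing disk is always determined by at most three of the input points on its boundary.
The minimum enclosing circle is determined by three boundary points: P, Q, R.
Their circumcentre is (0.26, -3.08) with r² = 100.594.
The farthest remaining point T is at distance² 89.674 ≤ 100.594.
r = √(100.594) ≈ 10.030.

10.030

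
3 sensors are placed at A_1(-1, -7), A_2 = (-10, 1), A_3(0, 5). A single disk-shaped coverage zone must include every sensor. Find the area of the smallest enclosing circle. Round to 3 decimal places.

Side lengths²: A_1A_2² = 145, A_1A_3² = 145, A_2A_3² = 116.
Since A_1A_3² = 145 < 145 + 116 = 261, the triangle is acute, so the smallest enclosing circle is the circumcircle.
Circumcentre = (-3.5, -0.75), r² = 45.3125.
Area = π·r² = π·45.3125 ≈ 142.353.

142.353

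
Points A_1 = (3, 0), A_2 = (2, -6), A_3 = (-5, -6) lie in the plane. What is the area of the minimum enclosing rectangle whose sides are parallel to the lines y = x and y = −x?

In coordinates u = x + y, v = x − y the rectangle is axis-aligned; the map (x,y)→(u,v) scales areas by 2.
u-values: 3, -4, -11; range = 3 − (-11) = 14.
v-values: 3, 8, 1; range = 8 − 1 = 7.
Area = (14 × 7) / 2 = 49.

49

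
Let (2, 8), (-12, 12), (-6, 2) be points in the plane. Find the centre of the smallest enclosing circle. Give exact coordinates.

Call the three points A, B, C in the order given.
Side lengths²: AB² = 212, AC² = 100, BC² = 136.
Since AB² = 212 < 136 + 100 = 236, the triangle is acute, so the smallest enclosing circle is the circumcircle.
Circumcentre = (-151/29, 269/29), r² = 45050/841.
Centre = (-151/29, 269/29).

(-151/29, 269/29)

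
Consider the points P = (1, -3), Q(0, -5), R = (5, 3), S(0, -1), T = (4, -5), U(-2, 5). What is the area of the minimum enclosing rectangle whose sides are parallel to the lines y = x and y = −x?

104

In coordinates u = x + y, v = x − y the rectangle is axis-aligned; the map (x,y)→(u,v) scales areas by 2.
u-values: -2, -5, 8, -1, -1, 3; range = 8 − (-5) = 13.
v-values: 4, 5, 2, 1, 9, -7; range = 9 − (-7) = 16.
Area = (13 × 16) / 2 = 104.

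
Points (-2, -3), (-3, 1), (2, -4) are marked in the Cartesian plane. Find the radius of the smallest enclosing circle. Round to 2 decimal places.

Call the three points A, B, C in the order given.
Side lengths²: AB² = 17, AC² = 17, BC² = 50.
Since BC² = 50 ≥ 17 + 17 = 34, the angle opposite BC is not acute, so the smallest enclosing circle has BC as diameter.
Centre = midpoint of BC = (-0.5, -1.5), r² = 50/4 = 12.5.
r = √(12.5) ≈ 3.54.

3.54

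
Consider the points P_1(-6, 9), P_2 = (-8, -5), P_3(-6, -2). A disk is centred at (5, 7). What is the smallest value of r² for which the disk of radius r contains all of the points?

313

The required radius is the distance from (5, 7) to the farthest point.
Squared distances: 125, 313, 202.
Maximum is 313, attained at P_2.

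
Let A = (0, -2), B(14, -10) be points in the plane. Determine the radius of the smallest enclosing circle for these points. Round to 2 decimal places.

8.06

The smallest circle enclosing two points has them as diameter endpoints.
Centre = midpoint = (7, -6); r² = |AB|²/4 = 260/4 = 65.
r = √65 ≈ 8.06.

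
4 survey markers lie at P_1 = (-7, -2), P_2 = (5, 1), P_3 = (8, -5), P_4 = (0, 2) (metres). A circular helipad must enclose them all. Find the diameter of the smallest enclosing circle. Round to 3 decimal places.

A smallest enclosing disk is always determined by at most three of the input points on its boundary.
The farthest pair is P_1–P_3 with squared distance 234. The circle on this segment as diameter has centre (0.5, -3.5) and r² = 234/4 = 58.5.
Check P_2: distance² to centre = 40.5 ≤ 58.5, so it lies inside.
All remaining points lie in this disk, and no smaller disk contains both endpoints, so this is the minimum enclosing circle.
Diameter = 2r = 2√(58.5) ≈ 15.297.

15.297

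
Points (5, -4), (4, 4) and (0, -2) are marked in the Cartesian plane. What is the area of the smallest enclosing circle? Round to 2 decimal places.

53.31

Call the three points A, B, C in the order given.
Side lengths²: AB² = 65, AC² = 29, BC² = 52.
Since AB² = 65 < 52 + 29 = 81, the triangle is acute, so the smallest enclosing circle is the circumcircle.
Circumcentre = (139/38, -2/19), r² = 24505/1444.
Area = π·r² = π·24505/1444 ≈ 53.31.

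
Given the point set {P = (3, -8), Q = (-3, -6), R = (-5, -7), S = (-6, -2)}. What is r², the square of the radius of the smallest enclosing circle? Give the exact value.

29.25

The farthest pair is P–S with squared distance 117. The circle on this segment as diameter has centre (-1.5, -5) and r² = 117/4 = 29.25.
Check Q: distance² to centre = 3.25 ≤ 29.25, so it lies inside.
All remaining points lie in this disk, and no smaller disk contains both endpoints, so this is the minimum enclosing circle.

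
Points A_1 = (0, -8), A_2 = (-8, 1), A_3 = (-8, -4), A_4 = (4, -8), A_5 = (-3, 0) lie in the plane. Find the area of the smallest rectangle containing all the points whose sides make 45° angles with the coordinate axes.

In coordinates u = x + y, v = x − y the rectangle is axis-aligned; the map (x,y)→(u,v) scales areas by 2.
u-values: -8, -7, -12, -4, -3; range = -3 − (-12) = 9.
v-values: 8, -9, -4, 12, -3; range = 12 − (-9) = 21.
Area = (9 × 21) / 2 = 94.5.

94.5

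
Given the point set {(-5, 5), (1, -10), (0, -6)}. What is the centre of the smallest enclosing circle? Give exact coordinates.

(-2, -2.5)

Call the three points A, B, C in the order given.
Side lengths²: AB² = 261, AC² = 146, BC² = 17.
Since AB² = 261 ≥ 146 + 17 = 163, the angle opposite AB is not acute, so the smallest enclosing circle has AB as diameter.
Centre = midpoint of AB = (-2, -2.5), r² = 261/4 = 65.25.
Centre = (-2, -2.5).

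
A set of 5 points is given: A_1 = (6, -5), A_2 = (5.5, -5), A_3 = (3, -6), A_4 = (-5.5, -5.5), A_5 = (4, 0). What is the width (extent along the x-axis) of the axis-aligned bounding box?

11.5

max x = 6, min x = -5.5, so width = 11.5.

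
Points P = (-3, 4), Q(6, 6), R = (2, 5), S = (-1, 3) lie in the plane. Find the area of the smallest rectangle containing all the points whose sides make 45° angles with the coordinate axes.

In coordinates u = x + y, v = x − y the rectangle is axis-aligned; the map (x,y)→(u,v) scales areas by 2.
u-values: 1, 12, 7, 2; range = 12 − 1 = 11.
v-values: -7, 0, -3, -4; range = 0 − (-7) = 7.
Area = (11 × 7) / 2 = 38.5.

38.5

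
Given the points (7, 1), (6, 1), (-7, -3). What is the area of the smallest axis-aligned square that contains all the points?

The bounding box has width 14 and height 4.
An axis-aligned square enclosing the set must have side ≥ max(width, height).
So the minimum side is max(14, 4) = 14.
Area = 14² = 196.

196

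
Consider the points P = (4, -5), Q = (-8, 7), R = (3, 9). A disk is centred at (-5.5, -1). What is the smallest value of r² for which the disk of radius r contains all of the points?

172.25

The required radius is the distance from (-5.5, -1) to the farthest point.
Squared distances: 106.25, 70.25, 172.25.
Maximum is 172.25, attained at R.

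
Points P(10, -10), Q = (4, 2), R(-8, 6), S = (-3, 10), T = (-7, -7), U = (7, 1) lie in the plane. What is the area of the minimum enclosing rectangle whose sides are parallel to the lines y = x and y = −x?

In coordinates u = x + y, v = x − y the rectangle is axis-aligned; the map (x,y)→(u,v) scales areas by 2.
u-values: 0, 6, -2, 7, -14, 8; range = 8 − (-14) = 22.
v-values: 20, 2, -14, -13, 0, 6; range = 20 − (-14) = 34.
Area = (22 × 34) / 2 = 374.

374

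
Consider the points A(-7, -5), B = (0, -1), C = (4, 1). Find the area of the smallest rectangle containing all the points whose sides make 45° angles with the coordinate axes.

42.5

In coordinates u = x + y, v = x − y the rectangle is axis-aligned; the map (x,y)→(u,v) scales areas by 2.
u-values: -12, -1, 5; range = 5 − (-12) = 17.
v-values: -2, 1, 3; range = 3 − (-2) = 5.
Area = (17 × 5) / 2 = 42.5.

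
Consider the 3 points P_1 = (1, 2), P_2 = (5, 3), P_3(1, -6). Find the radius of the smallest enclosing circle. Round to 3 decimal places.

4.924

Side lengths²: P_1P_2² = 17, P_1P_3² = 64, P_2P_3² = 97.
Since P_2P_3² = 97 ≥ 64 + 17 = 81, the angle opposite P_2P_3 is not acute, so the smallest enclosing circle has P_2P_3 as diameter.
Centre = midpoint of P_2P_3 = (3, -1.5), r² = 97/4 = 24.25.
r = √(24.25) ≈ 4.924.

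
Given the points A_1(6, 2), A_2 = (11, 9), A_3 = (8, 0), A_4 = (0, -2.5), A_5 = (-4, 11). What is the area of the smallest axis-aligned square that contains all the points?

The bounding box has width 15 and height 13.5.
An axis-aligned square enclosing the set must have side ≥ max(width, height).
So the minimum side is max(15, 13.5) = 15.
Area = 15² = 225.

225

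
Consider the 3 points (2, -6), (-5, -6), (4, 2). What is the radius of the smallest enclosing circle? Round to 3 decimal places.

Call the three points A, B, C in the order given.
Side lengths²: AB² = 49, AC² = 68, BC² = 145.
Since BC² = 145 ≥ 68 + 49 = 117, the angle opposite BC is not acute, so the smallest enclosing circle has BC as diameter.
Centre = midpoint of BC = (-0.5, -2), r² = 145/4 = 36.25.
r = √(36.25) ≈ 6.021.

6.021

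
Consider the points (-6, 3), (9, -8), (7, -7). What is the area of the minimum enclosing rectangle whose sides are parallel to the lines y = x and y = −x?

52

In coordinates u = x + y, v = x − y the rectangle is axis-aligned; the map (x,y)→(u,v) scales areas by 2.
u-values: -3, 1, 0; range = 1 − (-3) = 4.
v-values: -9, 17, 14; range = 17 − (-9) = 26.
Area = (4 × 26) / 2 = 52.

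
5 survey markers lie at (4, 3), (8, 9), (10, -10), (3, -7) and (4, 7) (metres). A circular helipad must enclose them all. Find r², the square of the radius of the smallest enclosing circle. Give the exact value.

91.25

By Welzl's lemma the MEC is supported by two points (diametrically opposite) or three points (on a circumcircle).
The farthest pair is (8, 9)–(10, -10) with squared distance 365. The circle on this segment as diameter has centre (9, -0.5) and r² = 365/4 = 91.25.
Check (4, 3): distance² to centre = 37.25 ≤ 91.25, so it lies inside.
All remaining points lie in this disk, and no smaller disk contains both endpoints, so this is the minimum enclosing circle.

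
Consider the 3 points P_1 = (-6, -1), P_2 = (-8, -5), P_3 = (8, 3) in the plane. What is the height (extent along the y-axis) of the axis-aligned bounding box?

8

max y = 3, min y = -5, so height = 8.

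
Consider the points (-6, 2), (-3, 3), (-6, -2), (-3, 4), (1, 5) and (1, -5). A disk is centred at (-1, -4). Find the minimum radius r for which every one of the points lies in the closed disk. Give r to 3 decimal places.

The required radius is the distance from (-1, -4) to the farthest point.
Squared distances: 61, 53, 29, 68, 85, 5.
Maximum is 85, attained at (1, 5).
r = √85 ≈ 9.220.

9.220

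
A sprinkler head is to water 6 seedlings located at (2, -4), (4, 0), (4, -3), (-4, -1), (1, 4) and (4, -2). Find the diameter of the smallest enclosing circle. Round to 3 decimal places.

By Welzl's lemma the MEC is supported by two points (diametrically opposite) or three points (on a circumcircle).
The minimum enclosing circle is determined by three boundary points: (4, -3), (-4, -1), (1, 4).
Their circumcentre is (0.4, -0.4) with r² = 19.72.
The farthest remaining point (2, -4) is at distance² 15.52 ≤ 19.72.
Diameter = 2r = 2√(19.72) ≈ 8.881.

8.881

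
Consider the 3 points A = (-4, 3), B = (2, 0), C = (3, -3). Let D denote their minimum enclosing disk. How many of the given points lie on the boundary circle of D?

Side lengths²: AB² = 45, AC² = 85, BC² = 10.
Since AC² = 85 ≥ 45 + 10 = 55, the angle opposite AC is not acute, so the smallest enclosing circle has AC as diameter.
Centre = midpoint of AC = (-0.5, 0), r² = 85/4 = 21.25.
The points at distance exactly r from the centre are A, C — 2 points.

2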